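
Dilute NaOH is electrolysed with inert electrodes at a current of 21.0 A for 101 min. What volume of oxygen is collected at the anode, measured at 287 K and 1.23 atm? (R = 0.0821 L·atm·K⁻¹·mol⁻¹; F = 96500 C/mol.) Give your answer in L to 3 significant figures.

6.32 L

Q = It = 21.0 × 6060 = 1.273×10^5 C
n(e⁻) = 1.273×10^5 / 96500 = 1.319 mol
2H₂O → O₂ + 4H⁺ + 4e⁻, so n(O₂) = 1.319 / 4 = 0.3298 mol
V = nRT/P = 0.3298 × 0.0821 × 287 / 1.23 = 6.318 L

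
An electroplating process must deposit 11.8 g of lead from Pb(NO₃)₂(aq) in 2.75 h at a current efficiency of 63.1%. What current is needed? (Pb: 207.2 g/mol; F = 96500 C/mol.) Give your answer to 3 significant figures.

1.76 A

n(Pb) = 11.8 / 207.2 = 0.05695 mol
Pb²⁺ + 2e⁻ → Pb, so n(e⁻) = 2 × 0.05695 = 0.1139 mol
Q = 0.1139 × 96500 / 0.631 = 17420 C
I = Q / t = 17420 / 9900 s = 1.76 A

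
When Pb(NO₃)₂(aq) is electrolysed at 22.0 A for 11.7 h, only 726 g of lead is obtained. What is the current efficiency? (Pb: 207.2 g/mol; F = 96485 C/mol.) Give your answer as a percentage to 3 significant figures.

73.0%

Q = 22.0 × 42120 = 9.266×10^5 C
n(e⁻) = 9.266×10^5 / 96485 = 9.604 mol
Pb²⁺ + 2e⁻ → Pb, so theoretical n(Pb) = 4.802 mol → 995.0 g
Efficiency = 726 / 995.0 = 0.7296 = 73.0%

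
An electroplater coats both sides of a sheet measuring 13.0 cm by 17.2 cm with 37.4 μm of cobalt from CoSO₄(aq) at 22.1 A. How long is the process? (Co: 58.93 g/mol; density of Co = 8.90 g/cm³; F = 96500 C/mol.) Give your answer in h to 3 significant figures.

Plated area = 2 × 13.0 × 17.2 = 447.2 cm²
Volume = 447.2 × 37.4×10⁻⁴ cm = 1.673 cm³
m(Co) = 1.673 × 8.90 = 14.89 g
n(Co) = 14.89 / 58.93 = 0.2527 mol; n(e⁻) = 2 × 0.2527 = 0.5054 mol
Q = 0.5054 × 96500 = 48770 C
t = 48770 / 22.1 = 2207 s = 0.613 h

0.613 h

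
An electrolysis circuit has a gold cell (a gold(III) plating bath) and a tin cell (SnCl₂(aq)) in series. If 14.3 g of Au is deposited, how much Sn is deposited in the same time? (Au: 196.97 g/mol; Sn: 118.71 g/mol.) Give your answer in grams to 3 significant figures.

n(Au) = 14.3 / 196.97 = 0.07260 mol
Au³⁺ + 3e⁻ → Au, so n(e⁻) = 3 × 0.07260 = 0.2178 mol
In series, the same 0.2178 mol of electrons flows through the second cell.
Sn²⁺ + 2e⁻ → Sn, so n(Sn) = 0.2178 / 2 = 0.1089 mol
m(Sn) = 0.1089 × 118.71 = 12.9 g

12.9 g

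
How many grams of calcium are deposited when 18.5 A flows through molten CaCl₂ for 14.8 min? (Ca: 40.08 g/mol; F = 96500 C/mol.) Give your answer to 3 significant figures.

Q = 18.5 A × 888 s = 16430 C
n(e⁻) = Q/F = 16430/96500 = 0.1703 mol
Ca²⁺ + 2e⁻ → Ca, so n(Ca) = 0.1703 / 2 = 0.08515 mol
m = 0.08515 × 40.08 = 3.41 g

3.41 g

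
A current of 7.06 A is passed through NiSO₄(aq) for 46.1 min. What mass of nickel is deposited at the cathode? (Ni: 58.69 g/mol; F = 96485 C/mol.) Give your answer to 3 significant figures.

Q = 7.06 A × 2766 s = 19530 C
Moles of electrons = 19530 / 96485 = 0.2024 mol
Ni²⁺ + 2e⁻ → Ni, so n(Ni) = 0.2024 / 2 = 0.1012 mol
m = 0.1012 × 58.69 = 5.94 g

5.94 g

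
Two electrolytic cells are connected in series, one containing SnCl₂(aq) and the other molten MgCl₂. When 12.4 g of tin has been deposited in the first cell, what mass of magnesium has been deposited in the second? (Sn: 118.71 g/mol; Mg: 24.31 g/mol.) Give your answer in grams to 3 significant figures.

n(Sn) = 12.4 / 118.71 = 0.1045 mol
Sn²⁺ + 2e⁻ → Sn, so n(e⁻) = 2 × 0.1045 = 0.2090 mol
Same current for the same time ⇒ same n(e⁻) = 0.2090 mol in both cells.
Mg²⁺ + 2e⁻ → Mg, so n(Mg) = 0.2090 / 2 = 0.1045 mol
m(Mg) = 0.1045 × 24.31 = 2.54 g

2.54 g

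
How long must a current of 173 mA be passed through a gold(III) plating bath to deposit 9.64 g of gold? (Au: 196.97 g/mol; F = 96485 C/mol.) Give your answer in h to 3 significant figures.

n(Au) = 9.64 / 196.97 = 0.04894 mol
Au³⁺ + 3e⁻ → Au, so n(e⁻) = 3 × 0.04894 = 0.1468 mol
Q = 0.1468 × 96485 = 14160 C
t = Q / I = 14160 / 0.173 = 81850 s = 22.7 h

22.7 h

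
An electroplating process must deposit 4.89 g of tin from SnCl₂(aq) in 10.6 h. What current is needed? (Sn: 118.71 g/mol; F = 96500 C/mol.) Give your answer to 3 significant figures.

n(Sn) = 4.89 / 118.71 = 0.04119 mol
Sn²⁺ + 2e⁻ → Sn, so n(e⁻) = 2 × 0.04119 = 0.08238 mol
Q = 0.08238 × 96500 = 7950 C
I = Q / t = 7950 / 38160 s = 0.208 A

0.208 A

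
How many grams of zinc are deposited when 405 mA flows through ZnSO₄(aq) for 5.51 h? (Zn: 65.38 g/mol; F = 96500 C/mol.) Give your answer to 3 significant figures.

Q = It = 0.405 × 19836 = 8034 C
n(e⁻) = Q/F = 8034/96500 = 0.08325 mol
Zn²⁺ + 2e⁻ → Zn, so n(Zn) = 0.08325 / 2 = 0.04163 mol
m = 0.04163 × 65.38 = 2.72 g

2.72 g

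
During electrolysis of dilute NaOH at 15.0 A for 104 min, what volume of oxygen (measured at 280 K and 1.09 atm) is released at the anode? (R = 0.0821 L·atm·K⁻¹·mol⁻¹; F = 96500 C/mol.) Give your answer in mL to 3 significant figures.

Charge passed = 15.0 × 6240 = 93600 C
Moles of electrons = 93600 / 96500 = 0.9699 mol
2H₂O → O₂ + 4H⁺ + 4e⁻, so n(O₂) = 0.9699 / 4 = 0.2425 mol
V = nRT/P = 0.2425 × 0.0821 × 280 / 1.09 = 5.114 L
= 5110 mL

5110 mL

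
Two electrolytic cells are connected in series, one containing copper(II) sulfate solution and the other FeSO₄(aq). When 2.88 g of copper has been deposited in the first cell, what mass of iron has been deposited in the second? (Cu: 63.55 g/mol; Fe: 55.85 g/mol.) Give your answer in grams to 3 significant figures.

2.53 g

n(Cu) = 2.88 / 63.55 = 0.04532 mol
Cu²⁺ + 2e⁻ → Cu, so n(e⁻) = 2 × 0.04532 = 0.09064 mol
In series, the same 0.09064 mol of electrons flows through the second cell.
Fe²⁺ + 2e⁻ → Fe, so n(Fe) = 0.09064 / 2 = 0.04532 mol
m(Fe) = 0.04532 × 55.85 = 2.53 g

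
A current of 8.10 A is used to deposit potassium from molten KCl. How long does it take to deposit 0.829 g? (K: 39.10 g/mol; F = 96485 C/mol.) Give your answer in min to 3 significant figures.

n(K) = 0.829 / 39.10 = 0.02120 mol
K⁺ + e⁻ → K, so n(e⁻) = 0.02120 mol
Q = 0.02120 × 96485 = 2045 C
t = Q / I = 2045 / 8.10 = 252.5 s = 4.21 min

4.21 min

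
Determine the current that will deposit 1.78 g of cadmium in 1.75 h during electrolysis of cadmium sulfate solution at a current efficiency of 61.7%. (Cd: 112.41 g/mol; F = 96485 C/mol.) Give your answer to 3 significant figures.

0.786 A

n(Cd) = 1.78 / 112.41 = 0.01583 mol
Cd²⁺ + 2e⁻ → Cd, so n(e⁻) = 2 × 0.01583 = 0.03166 mol
Q = 0.03166 × 96485 / 0.617 = 4951 C
I = Q / t = 4951 / 6300 s = 0.786 A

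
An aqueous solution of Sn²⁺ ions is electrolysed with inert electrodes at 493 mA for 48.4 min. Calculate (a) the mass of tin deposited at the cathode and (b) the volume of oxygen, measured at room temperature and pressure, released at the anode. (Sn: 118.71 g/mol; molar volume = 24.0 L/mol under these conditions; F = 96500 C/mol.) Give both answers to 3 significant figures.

0.881 g Sn; 0.0890 L O₂

Q = 0.493 × 2904 = 1432 C; n(e⁻) = 1432 / 96500 = 0.01484 mol
Cathode: Sn²⁺ + 2e⁻ → Sn → n(Sn) = 0.01484/2 = 0.007420 mol → 0.881 g
Anode: 2H₂O → O₂ + 4H⁺ + 4e⁻ → n(O₂) = 0.01484/4 = 0.003710 mol → 0.0890 L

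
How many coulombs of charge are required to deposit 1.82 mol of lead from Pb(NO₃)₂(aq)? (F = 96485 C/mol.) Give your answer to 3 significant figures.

Pb²⁺ + 2e⁻ → Pb, so n(e⁻) = 2 × 1.82 = 3.640 mol
Q = 3.640 × 96485 = 3.512×10^5 C

3.51×10^5 C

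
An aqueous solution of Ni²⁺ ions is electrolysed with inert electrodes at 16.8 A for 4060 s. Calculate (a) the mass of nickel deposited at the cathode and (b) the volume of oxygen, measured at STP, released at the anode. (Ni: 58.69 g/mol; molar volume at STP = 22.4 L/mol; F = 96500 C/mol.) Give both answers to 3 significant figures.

20.7 g Ni; 3.96 L O₂

Q = 16.8 × 4060 = 68210 C; n(e⁻) = 68210 / 96500 = 0.7068 mol
Cathode: Ni²⁺ + 2e⁻ → Ni → n(Ni) = 0.7068/2 = 0.3534 mol → 20.7 g
Anode: 2H₂O → O₂ + 4H⁺ + 4e⁻ → n(O₂) = 0.7068/4 = 0.1767 mol → 3.96 L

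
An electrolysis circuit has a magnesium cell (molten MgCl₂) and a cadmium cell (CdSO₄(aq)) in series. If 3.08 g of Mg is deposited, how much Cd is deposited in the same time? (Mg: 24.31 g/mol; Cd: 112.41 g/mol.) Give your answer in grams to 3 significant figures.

n(Mg) = 3.08 / 24.31 = 0.1267 mol
Mg²⁺ + 2e⁻ → Mg, so n(e⁻) = 2 × 0.1267 = 0.2534 mol
Since the cells are in series, n(e⁻) in the Cd cell is also 0.2534 mol.
Cd²⁺ + 2e⁻ → Cd, so n(Cd) = 0.2534 / 2 = 0.1267 mol
m(Cd) = 0.1267 × 112.41 = 14.2 g

14.2 g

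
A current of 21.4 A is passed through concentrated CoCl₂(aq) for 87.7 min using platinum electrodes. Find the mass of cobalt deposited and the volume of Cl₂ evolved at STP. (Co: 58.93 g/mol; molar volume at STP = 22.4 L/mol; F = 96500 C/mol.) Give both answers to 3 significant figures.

34.4 g Co; 13.1 L Cl₂

Q = 21.4 × 5262 = 1.126×10^5 C; n(e⁻) = 1.126×10^5 / 96500 = 1.167 mol
Cathode: Co²⁺ + 2e⁻ → Co → n(Co) = 1.167/2 = 0.5835 mol → 34.4 g
Anode: 2Cl⁻ → Cl₂ + 2e⁻ → n(Cl₂) = 1.167/2 = 0.5835 mol → 13.1 L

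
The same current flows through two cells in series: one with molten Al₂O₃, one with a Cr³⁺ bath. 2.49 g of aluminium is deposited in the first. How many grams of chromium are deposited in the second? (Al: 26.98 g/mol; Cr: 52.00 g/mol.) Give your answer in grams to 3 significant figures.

4.80 g

n(Al) = 2.49 / 26.98 = 0.09229 mol
Al³⁺ + 3e⁻ → Al, so n(e⁻) = 3 × 0.09229 = 0.2769 mol
Since the cells are in series, n(e⁻) in the Cr cell is also 0.2769 mol.
Cr³⁺ + 3e⁻ → Cr, so n(Cr) = 0.2769 / 3 = 0.09230 mol
m(Cr) = 0.09230 × 52.00 = 4.80 g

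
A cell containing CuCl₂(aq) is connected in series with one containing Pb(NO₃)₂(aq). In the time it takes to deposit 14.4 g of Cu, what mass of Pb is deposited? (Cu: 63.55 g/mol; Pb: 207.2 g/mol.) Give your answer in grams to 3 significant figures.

47.0 g

n(Cu) = 14.4 / 63.55 = 0.2266 mol
Cu²⁺ + 2e⁻ → Cu, so n(e⁻) = 2 × 0.2266 = 0.4532 mol
In series, the same 0.4532 mol of electrons flows through the second cell.
Pb²⁺ + 2e⁻ → Pb, so n(Pb) = 0.4532 / 2 = 0.2266 mol
m(Pb) = 0.2266 × 207.2 = 47.0 g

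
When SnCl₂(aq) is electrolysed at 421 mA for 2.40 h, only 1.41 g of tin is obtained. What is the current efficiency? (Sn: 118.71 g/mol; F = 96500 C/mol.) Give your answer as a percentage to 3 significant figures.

Q = 0.421 × 8640 = 3637 C
n(e⁻) = 3637 / 96500 = 0.03769 mol
Sn²⁺ + 2e⁻ → Sn, so theoretical n(Sn) = 0.01885 mol → 2.238 g
Efficiency = 1.41 / 2.238 = 0.6300 = 63.0%

63.0%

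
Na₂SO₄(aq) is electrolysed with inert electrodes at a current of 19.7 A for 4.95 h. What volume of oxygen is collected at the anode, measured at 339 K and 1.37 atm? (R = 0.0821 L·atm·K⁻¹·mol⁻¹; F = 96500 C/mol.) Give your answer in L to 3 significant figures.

Q = It = 19.7 × 17820 = 3.511×10^5 C
Moles of electrons = 3.511×10^5 / 96500 = 3.638 mol
2H₂O → O₂ + 4H⁺ + 4e⁻, so n(O₂) = 3.638 / 4 = 0.9095 mol
V = nRT/P = 0.9095 × 0.0821 × 339 / 1.37 = 18.48 L

18.5 L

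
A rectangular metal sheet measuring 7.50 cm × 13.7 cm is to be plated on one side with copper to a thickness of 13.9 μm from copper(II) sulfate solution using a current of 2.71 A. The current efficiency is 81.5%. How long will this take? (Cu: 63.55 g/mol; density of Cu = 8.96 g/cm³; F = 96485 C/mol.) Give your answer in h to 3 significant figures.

0.489 h

Plated area = 7.50 × 13.7 = 102.8 cm²
Volume = 102.8 × 13.9×10⁻⁴ cm = 0.1429 cm³
m(Cu) = 0.1429 × 8.96 = 1.280 g
n(Cu) = 1.280 / 63.55 = 0.02014 mol; n(e⁻) = 2 × 0.02014 = 0.04028 mol
Q = 0.04028 × 96485 / 0.815 = 4769 C
t = 4769 / 2.71 = 1760 s = 0.489 h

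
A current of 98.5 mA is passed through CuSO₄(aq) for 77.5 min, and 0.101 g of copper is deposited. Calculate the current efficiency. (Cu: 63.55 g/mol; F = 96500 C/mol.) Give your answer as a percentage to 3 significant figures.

67.0%

Q = 0.0985 × 4650 = 458.0 C
n(e⁻) = 458.0 / 96500 = 0.004746 mol
Cu²⁺ + 2e⁻ → Cu, so theoretical n(Cu) = 0.002373 mol → 0.1508 g
Efficiency = 0.101 / 0.1508 = 0.6698 = 67.0%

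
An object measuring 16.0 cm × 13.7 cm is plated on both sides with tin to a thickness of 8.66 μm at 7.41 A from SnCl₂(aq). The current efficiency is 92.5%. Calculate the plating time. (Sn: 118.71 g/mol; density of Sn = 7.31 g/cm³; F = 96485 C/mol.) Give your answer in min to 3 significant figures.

Plated area = 2 × 16.0 × 13.7 = 438.4 cm²
Volume = 438.4 × 8.66×10⁻⁴ cm = 0.3797 cm³
m(Sn) = 0.3797 × 7.31 = 2.776 g
n(Sn) = 2.776 / 118.71 = 0.02338 mol; n(e⁻) = 2 × 0.02338 = 0.04676 mol
Q = 0.04676 × 96485 / 0.925 = 4877 C
t = 4877 / 7.41 = 658.2 s = 11.0 min

11.0 min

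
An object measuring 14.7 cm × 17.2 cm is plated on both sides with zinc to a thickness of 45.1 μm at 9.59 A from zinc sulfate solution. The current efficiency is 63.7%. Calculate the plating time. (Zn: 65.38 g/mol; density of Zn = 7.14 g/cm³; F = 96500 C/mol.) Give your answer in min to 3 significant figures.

131 min

Plated area = 2 × 14.7 × 17.2 = 505.7 cm²
Volume = 505.7 × 45.1×10⁻⁴ cm = 2.281 cm³
m(Zn) = 2.281 × 7.14 = 16.29 g
n(Zn) = 16.29 / 65.38 = 0.2492 mol; n(e⁻) = 2 × 0.2492 = 0.4984 mol
Q = 0.4984 × 96500 / 0.637 = 75500 C
t = 75500 / 9.59 = 7873 s = 131 min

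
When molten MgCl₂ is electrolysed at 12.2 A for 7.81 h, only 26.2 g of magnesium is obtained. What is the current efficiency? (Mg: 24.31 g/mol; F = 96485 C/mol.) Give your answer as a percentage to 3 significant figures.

Q = 12.2 × 28116 = 3.430×10^5 C
n(e⁻) = 3.430×10^5 / 96485 = 3.555 mol
Mg²⁺ + 2e⁻ → Mg, so theoretical n(Mg) = 1.778 mol → 43.22 g
Efficiency = 26.2 / 43.22 = 0.6062 = 60.6%

60.6%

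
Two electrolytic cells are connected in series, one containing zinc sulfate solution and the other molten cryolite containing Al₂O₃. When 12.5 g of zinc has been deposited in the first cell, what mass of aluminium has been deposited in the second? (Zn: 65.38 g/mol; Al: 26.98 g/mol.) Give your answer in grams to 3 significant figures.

3.44 g

n(Zn) = 12.5 / 65.38 = 0.1912 mol
Zn²⁺ + 2e⁻ → Zn, so n(e⁻) = 2 × 0.1912 = 0.3824 mol
Since the cells are in series, n(e⁻) in the Al cell is also 0.3824 mol.
Al³⁺ + 3e⁻ → Al, so n(Al) = 0.3824 / 3 = 0.1275 mol
m(Al) = 0.1275 × 26.98 = 3.44 g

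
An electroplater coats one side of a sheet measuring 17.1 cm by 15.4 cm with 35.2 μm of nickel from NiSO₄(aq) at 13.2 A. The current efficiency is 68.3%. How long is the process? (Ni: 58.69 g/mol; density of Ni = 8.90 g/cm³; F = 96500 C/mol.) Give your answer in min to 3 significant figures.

Plated area = 17.1 × 15.4 = 263.3 cm²
Volume = 263.3 × 35.2×10⁻⁴ cm = 0.9268 cm³
m(Ni) = 0.9268 × 8.90 = 8.249 g
n(Ni) = 8.249 / 58.69 = 0.1406 mol; n(e⁻) = 2 × 0.1406 = 0.2812 mol
Q = 0.2812 × 96500 / 0.683 = 39730 C
t = 39730 / 13.2 = 3010 s = 50.2 min

50.2 min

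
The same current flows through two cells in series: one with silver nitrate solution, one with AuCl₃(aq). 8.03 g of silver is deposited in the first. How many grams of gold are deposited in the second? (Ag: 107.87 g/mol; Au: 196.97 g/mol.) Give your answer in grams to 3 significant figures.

n(Ag) = 8.03 / 107.87 = 0.07444 mol
Ag⁺ + e⁻ → Ag, so n(e⁻) = 0.07444 mol
Same current for the same time ⇒ same n(e⁻) = 0.07444 mol in both cells.
Au³⁺ + 3e⁻ → Au, so n(Au) = 0.07444 / 3 = 0.02481 mol
m(Au) = 0.02481 × 196.97 = 4.89 g

4.89 g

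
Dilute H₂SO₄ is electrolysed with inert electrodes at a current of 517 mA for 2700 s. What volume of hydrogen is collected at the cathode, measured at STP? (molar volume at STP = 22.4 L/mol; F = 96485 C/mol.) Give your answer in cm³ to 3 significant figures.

Charge passed = 0.517 × 2700 = 1396 C
n(e⁻) = Q/F = 1396/96485 = 0.01447 mol
2H⁺ + 2e⁻ → H₂, so n(H₂) = 0.01447 / 2 = 0.007235 mol
V = 0.007235 × 22.4 = 0.1621 L
= 162 cm³

162 cm³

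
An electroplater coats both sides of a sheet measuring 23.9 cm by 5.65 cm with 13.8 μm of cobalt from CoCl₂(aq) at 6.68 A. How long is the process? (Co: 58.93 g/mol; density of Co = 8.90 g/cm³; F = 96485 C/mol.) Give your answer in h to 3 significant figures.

0.452 h

Plated area = 2 × 23.9 × 5.65 = 270.1 cm²
Volume = 270.1 × 13.8×10⁻⁴ cm = 0.3727 cm³
m(Co) = 0.3727 × 8.90 = 3.317 g
n(Co) = 3.317 / 58.93 = 0.05629 mol; n(e⁻) = 2 × 0.05629 = 0.1126 mol
Q = 0.1126 × 96485 = 10860 C
t = 10860 / 6.68 = 1626 s = 0.452 h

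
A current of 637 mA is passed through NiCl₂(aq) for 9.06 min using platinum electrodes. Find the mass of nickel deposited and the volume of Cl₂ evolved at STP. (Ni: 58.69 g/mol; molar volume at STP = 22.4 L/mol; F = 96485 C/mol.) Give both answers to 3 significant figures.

0.105 g Ni; 0.0402 L Cl₂

Q = 0.637 × 543.6 = 346.3 C; n(e⁻) = 346.3 / 96485 = 0.003589 mol
Cathode: Ni²⁺ + 2e⁻ → Ni → n(Ni) = 0.003589/2 = 0.001795 mol → 0.105 g
Anode: 2Cl⁻ → Cl₂ + 2e⁻ → n(Cl₂) = 0.003589/2 = 0.001795 mol → 0.0402 L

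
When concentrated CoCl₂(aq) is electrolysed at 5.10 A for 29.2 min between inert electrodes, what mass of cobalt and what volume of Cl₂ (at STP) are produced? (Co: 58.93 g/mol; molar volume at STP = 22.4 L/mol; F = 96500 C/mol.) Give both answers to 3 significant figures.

2.73 g Co; 1.04 L Cl₂

Q = 5.10 × 1752 = 8935 C; n(e⁻) = 8935 / 96500 = 0.09259 mol
Cathode: Co²⁺ + 2e⁻ → Co → n(Co) = 0.09259/2 = 0.04630 mol → 2.73 g
Anode: 2Cl⁻ → Cl₂ + 2e⁻ → n(Cl₂) = 0.09259/2 = 0.04630 mol → 1.04 L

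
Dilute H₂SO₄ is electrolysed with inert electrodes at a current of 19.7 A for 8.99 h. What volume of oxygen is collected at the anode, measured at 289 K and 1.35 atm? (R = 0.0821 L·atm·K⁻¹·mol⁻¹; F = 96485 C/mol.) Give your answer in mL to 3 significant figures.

Q = 19.7 A × 32364 s = 6.376×10^5 C
n(e⁻) = 6.376×10^5 / 96485 = 6.608 mol
2H₂O → O₂ + 4H⁺ + 4e⁻, so n(O₂) = 6.608 / 4 = 1.652 mol
V = nRT/P = 1.652 × 0.0821 × 289 / 1.35 = 29.03 L
= 29000 mL

29000 mL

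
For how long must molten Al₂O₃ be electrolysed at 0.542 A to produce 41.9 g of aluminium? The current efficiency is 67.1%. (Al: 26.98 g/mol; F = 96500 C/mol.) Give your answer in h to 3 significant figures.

343 h

n(Al) = 41.9 / 26.98 = 1.553 mol
Al³⁺ + 3e⁻ → Al, so n(e⁻) = 3 × 1.553 = 4.659 mol
Q = 4.659 × 96500 / 0.671 = 6.700×10^5 C
t = Q / I = 6.700×10^5 / 0.542 = 1.236×10^6 s = 343 h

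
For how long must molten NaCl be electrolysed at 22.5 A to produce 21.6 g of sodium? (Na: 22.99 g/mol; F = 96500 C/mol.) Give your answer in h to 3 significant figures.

n(Na) = 21.6 / 22.99 = 0.9395 mol
Na⁺ + e⁻ → Na, so n(e⁻) = 0.9395 mol
Q = 0.9395 × 96500 = 90660 C
t = Q / I = 90660 / 22.5 = 4029 s = 1.12 h

1.12 h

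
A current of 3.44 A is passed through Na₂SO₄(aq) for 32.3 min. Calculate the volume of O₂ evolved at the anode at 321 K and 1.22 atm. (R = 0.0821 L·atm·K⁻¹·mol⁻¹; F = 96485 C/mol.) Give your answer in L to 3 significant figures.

Q = 3.44 A × 1938 s = 6667 C
Moles of electrons = 6667 / 96485 = 0.06910 mol
2H₂O → O₂ + 4H⁺ + 4e⁻, so n(O₂) = 0.06910 / 4 = 0.01728 mol
V = nRT/P = 0.01728 × 0.0821 × 321 / 1.22 = 0.3733 L

0.373 L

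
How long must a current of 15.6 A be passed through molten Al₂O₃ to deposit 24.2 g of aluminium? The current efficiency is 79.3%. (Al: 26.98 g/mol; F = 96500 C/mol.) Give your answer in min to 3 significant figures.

n(Al) = 24.2 / 26.98 = 0.8970 mol
Al³⁺ + 3e⁻ → Al, so n(e⁻) = 3 × 0.8970 = 2.691 mol
Q = 2.691 × 96500 / 0.793 = 3.275×10^5 C
t = Q / I = 3.275×10^5 / 15.6 = 20990 s = 350 min

350 min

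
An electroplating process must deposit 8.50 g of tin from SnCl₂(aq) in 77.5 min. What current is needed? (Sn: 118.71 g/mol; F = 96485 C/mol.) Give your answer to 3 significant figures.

n(Sn) = 8.50 / 118.71 = 0.07160 mol
Sn²⁺ + 2e⁻ → Sn, so n(e⁻) = 2 × 0.07160 = 0.1432 mol
Q = 0.1432 × 96485 = 13820 C
I = Q / t = 13820 / 4650 s = 2.97 A

2.97 A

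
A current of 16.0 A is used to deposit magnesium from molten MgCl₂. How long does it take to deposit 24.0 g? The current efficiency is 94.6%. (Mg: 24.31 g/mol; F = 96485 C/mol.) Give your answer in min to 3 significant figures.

210 min

n(Mg) = 24.0 / 24.31 = 0.9872 mol
Mg²⁺ + 2e⁻ → Mg, so n(e⁻) = 2 × 0.9872 = 1.974 mol
Q = 1.974 × 96485 / 0.946 = 2.013×10^5 C
t = Q / I = 2.013×10^5 / 16.0 = 12580 s = 210 min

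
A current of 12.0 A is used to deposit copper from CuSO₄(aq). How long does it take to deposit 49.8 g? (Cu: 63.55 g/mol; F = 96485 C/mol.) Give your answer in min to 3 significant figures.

n(Cu) = 49.8 / 63.55 = 0.7836 mol
Cu²⁺ + 2e⁻ → Cu, so n(e⁻) = 2 × 0.7836 = 1.567 mol
Q = 1.567 × 96485 = 1.512×10^5 C
t = Q / I = 1.512×10^5 / 12.0 = 12600 s = 210 min

210 min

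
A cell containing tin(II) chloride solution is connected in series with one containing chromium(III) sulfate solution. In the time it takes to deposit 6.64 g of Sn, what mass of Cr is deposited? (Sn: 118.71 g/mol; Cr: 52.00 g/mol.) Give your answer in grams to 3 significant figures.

n(Sn) = 6.64 / 118.71 = 0.05593 mol
Sn²⁺ + 2e⁻ → Sn, so n(e⁻) = 2 × 0.05593 = 0.1119 mol
The cells are in series, so the same charge (and hence the same n(e⁻) = 0.1119 mol) passes through both.
Cr³⁺ + 3e⁻ → Cr, so n(Cr) = 0.1119 / 3 = 0.03730 mol
m(Cr) = 0.03730 × 52.00 = 1.94 g

1.94 g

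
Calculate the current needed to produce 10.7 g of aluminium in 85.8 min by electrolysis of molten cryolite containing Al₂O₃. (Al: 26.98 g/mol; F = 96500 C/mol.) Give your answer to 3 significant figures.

n(Al) = 10.7 / 26.98 = 0.3966 mol
Al³⁺ + 3e⁻ → Al, so n(e⁻) = 3 × 0.3966 = 1.190 mol
Q = 1.190 × 96500 = 1.148×10^5 C
I = Q / t = 1.148×10^5 / 5148 s = 22.3 A

22.3 A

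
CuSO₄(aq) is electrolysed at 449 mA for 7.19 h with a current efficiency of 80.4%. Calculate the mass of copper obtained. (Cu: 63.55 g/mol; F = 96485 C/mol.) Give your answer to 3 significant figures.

Q = 0.449 × 25884 = 11620 C
n(e⁻) = 11620 / 96485 = 0.1204 mol
Cu²⁺ + 2e⁻ → Cu, so theoretical m(Cu) = 0.06020 × 63.55 = 3.826 g
Actual mass = 80.4% × 3.826 = 3.08 g

3.08 g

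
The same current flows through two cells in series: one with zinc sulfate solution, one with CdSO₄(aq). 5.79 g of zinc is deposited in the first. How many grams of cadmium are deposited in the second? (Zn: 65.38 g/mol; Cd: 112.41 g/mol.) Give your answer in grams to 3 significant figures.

9.95 g

n(Zn) = 5.79 / 65.38 = 0.08856 mol
Zn²⁺ + 2e⁻ → Zn, so n(e⁻) = 2 × 0.08856 = 0.1771 mol
Since the cells are in series, n(e⁻) in the Cd cell is also 0.1771 mol.
Cd²⁺ + 2e⁻ → Cd, so n(Cd) = 0.1771 / 2 = 0.08855 mol
m(Cd) = 0.08855 × 112.41 = 9.95 g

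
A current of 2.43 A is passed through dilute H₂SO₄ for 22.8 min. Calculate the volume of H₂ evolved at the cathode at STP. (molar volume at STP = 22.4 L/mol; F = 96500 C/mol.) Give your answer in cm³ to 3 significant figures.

Charge passed = 2.43 × 1368 = 3324 C
n(e⁻) = Q/F = 3324/96500 = 0.03445 mol
2H⁺ + 2e⁻ → H₂, so n(H₂) = 0.03445 / 2 = 0.01723 mol
V = 0.01723 × 22.4 = 0.3860 L
= 386 cm³

386 cm³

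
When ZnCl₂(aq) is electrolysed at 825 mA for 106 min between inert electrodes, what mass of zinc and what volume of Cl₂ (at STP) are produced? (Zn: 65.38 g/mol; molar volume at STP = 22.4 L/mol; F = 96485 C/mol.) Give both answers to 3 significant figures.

Q = 0.825 × 6360 = 5247 C; n(e⁻) = 5247 / 96485 = 0.05438 mol
Cathode: Zn²⁺ + 2e⁻ → Zn → n(Zn) = 0.05438/2 = 0.02719 mol → 1.78 g
Anode: 2Cl⁻ → Cl₂ + 2e⁻ → n(Cl₂) = 0.05438/2 = 0.02719 mol → 0.609 L

1.78 g Zn; 0.609 L Cl₂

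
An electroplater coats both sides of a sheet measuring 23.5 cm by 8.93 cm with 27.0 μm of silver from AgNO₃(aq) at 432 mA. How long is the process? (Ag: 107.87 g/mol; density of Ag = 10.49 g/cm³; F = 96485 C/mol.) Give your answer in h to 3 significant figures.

6.84 h

Plated area = 2 × 23.5 × 8.93 = 419.7 cm²
Volume = 419.7 × 27.0×10⁻⁴ cm = 1.133 cm³
m(Ag) = 1.133 × 10.49 = 11.89 g
n(Ag) = 11.89 / 107.87 = 0.1102 mol; n(e⁻) = 0.1102 mol
Q = 0.1102 × 96485 = 10630 C
t = 10630 / 0.432 = 24610 s = 6.84 h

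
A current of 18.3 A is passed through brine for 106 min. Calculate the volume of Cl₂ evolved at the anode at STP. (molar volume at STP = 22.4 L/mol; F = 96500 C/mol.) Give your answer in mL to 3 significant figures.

Q = 18.3 A × 6360 s = 1.164×10^5 C
n(e⁻) = Q/F = 1.164×10^5/96500 = 1.206 mol
2Cl⁻ → Cl₂ + 2e⁻, so n(Cl₂) = 1.206 / 2 = 0.6030 mol
V = 0.6030 × 22.4 = 13.51 L
= 13500 mL

13500 mL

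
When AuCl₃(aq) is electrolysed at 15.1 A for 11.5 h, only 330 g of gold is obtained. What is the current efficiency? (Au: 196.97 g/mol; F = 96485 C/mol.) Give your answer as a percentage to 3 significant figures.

Q = 15.1 × 41400 = 6.251×10^5 C
n(e⁻) = 6.251×10^5 / 96485 = 6.479 mol
Au³⁺ + 3e⁻ → Au, so theoretical n(Au) = 2.160 mol → 425.5 g
Efficiency = 330 / 425.5 = 0.7756 = 77.6%

77.6%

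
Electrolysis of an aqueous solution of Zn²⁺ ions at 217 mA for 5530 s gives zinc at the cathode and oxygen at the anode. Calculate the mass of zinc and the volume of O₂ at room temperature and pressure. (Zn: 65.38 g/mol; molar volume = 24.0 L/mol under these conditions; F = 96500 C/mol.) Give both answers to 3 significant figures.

0.407 g Zn; 0.0746 L O₂

Q = 0.217 × 5530 = 1200 C; n(e⁻) = 1200 / 96500 = 0.01244 mol
Cathode: Zn²⁺ + 2e⁻ → Zn → n(Zn) = 0.01244/2 = 0.006220 mol → 0.407 g
Anode: 2H₂O → O₂ + 4H⁺ + 4e⁻ → n(O₂) = 0.01244/4 = 0.003110 mol → 0.0746 L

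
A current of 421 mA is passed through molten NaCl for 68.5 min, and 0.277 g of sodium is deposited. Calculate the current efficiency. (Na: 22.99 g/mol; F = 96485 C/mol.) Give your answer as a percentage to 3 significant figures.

67.2%

Q = 0.421 × 4110 = 1730 C
n(e⁻) = 1730 / 96485 = 0.01793 mol
Na⁺ + e⁻ → Na, so theoretical n(Na) = 0.01793 mol → 0.4122 g
Efficiency = 0.277 / 0.4122 = 0.6720 = 67.2%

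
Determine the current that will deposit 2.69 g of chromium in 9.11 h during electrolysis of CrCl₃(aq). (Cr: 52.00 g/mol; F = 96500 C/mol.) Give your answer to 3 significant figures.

0.457 A

n(Cr) = 2.69 / 52.00 = 0.05173 mol
Cr³⁺ + 3e⁻ → Cr, so n(e⁻) = 3 × 0.05173 = 0.1552 mol
Q = 0.1552 × 96500 = 14980 C
I = Q / t = 14980 / 32796 s = 0.457 A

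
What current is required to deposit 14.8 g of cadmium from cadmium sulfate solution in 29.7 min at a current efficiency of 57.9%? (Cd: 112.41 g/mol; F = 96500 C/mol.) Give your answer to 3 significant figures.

24.6 A

n(Cd) = 14.8 / 112.41 = 0.1317 mol
Cd²⁺ + 2e⁻ → Cd, so n(e⁻) = 2 × 0.1317 = 0.2634 mol
Q = 0.2634 × 96500 / 0.579 = 43900 C
I = Q / t = 43900 / 1782 s = 24.6 A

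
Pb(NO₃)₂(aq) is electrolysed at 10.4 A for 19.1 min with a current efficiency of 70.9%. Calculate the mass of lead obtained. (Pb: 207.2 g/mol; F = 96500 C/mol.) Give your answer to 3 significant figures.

Q = 10.4 × 1146 = 11920 C
n(e⁻) = 11920 / 96500 = 0.1235 mol
Pb²⁺ + 2e⁻ → Pb, so theoretical m(Pb) = 0.06175 × 207.2 = 12.79 g
Actual mass = 70.9% × 12.79 = 9.07 g

9.07 g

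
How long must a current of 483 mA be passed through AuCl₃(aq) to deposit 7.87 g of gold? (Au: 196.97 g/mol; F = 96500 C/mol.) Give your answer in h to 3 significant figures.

6.65 h

n(Au) = 7.87 / 196.97 = 0.03996 mol
Au³⁺ + 3e⁻ → Au, so n(e⁻) = 3 × 0.03996 = 0.1199 mol
Q = 0.1199 × 96500 = 11570 C
t = Q / I = 11570 / 0.483 = 23950 s = 6.65 h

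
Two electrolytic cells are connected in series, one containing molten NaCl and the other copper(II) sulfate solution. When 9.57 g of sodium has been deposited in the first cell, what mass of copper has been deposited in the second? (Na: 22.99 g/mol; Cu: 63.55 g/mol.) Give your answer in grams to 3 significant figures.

n(Na) = 9.57 / 22.99 = 0.4163 mol
Na⁺ + e⁻ → Na, so n(e⁻) = 0.4163 mol
The cells are in series, so the same charge (and hence the same n(e⁻) = 0.4163 mol) passes through both.
Cu²⁺ + 2e⁻ → Cu, so n(Cu) = 0.4163 / 2 = 0.2082 mol
m(Cu) = 0.2082 × 63.55 = 13.2 g

13.2 g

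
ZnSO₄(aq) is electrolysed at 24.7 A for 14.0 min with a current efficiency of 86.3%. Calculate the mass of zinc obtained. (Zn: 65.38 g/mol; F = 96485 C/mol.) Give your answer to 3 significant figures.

Q = 24.7 × 840 = 20750 C
n(e⁻) = 20750 / 96485 = 0.2151 mol
Zn²⁺ + 2e⁻ → Zn, so theoretical m(Zn) = 0.1076 × 65.38 = 7.035 g
Actual mass = 86.3% × 7.035 = 6.07 g

6.07 g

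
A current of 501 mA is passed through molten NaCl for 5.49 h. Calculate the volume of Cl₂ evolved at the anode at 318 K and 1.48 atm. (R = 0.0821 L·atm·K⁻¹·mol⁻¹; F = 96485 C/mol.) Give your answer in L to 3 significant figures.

0.905 L

Q = It = 0.501 × 19764 = 9902 C
n(e⁻) = 9902 / 96485 = 0.1026 mol
2Cl⁻ → Cl₂ + 2e⁻, so n(Cl₂) = 0.1026 / 2 = 0.05130 mol
V = nRT/P = 0.05130 × 0.0821 × 318 / 1.48 = 0.9050 L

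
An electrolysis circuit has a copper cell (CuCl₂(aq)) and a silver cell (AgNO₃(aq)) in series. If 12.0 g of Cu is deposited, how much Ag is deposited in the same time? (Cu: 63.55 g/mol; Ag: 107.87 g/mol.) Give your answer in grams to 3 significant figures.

40.7 g

n(Cu) = 12.0 / 63.55 = 0.1888 mol
Cu²⁺ + 2e⁻ → Cu, so n(e⁻) = 2 × 0.1888 = 0.3776 mol
The cells are in series, so the same charge (and hence the same n(e⁻) = 0.3776 mol) passes through both.
Ag⁺ + e⁻ → Ag, so n(Ag) = 0.3776 mol
m(Ag) = 0.3776 × 107.87 = 40.7 g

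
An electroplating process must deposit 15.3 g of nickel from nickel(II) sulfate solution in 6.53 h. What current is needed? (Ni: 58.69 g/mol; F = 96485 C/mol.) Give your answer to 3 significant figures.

n(Ni) = 15.3 / 58.69 = 0.2607 mol
Ni²⁺ + 2e⁻ → Ni, so n(e⁻) = 2 × 0.2607 = 0.5214 mol
Q = 0.5214 × 96485 = 50310 C
I = Q / t = 50310 / 23508 s = 2.14 A

2.14 A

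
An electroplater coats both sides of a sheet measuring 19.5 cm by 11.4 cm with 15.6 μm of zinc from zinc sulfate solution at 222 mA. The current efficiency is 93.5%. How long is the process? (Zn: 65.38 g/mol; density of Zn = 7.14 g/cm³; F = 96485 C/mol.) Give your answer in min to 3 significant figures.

Plated area = 2 × 19.5 × 11.4 = 444.6 cm²
Volume = 444.6 × 15.6×10⁻⁴ cm = 0.6936 cm³
m(Zn) = 0.6936 × 7.14 = 4.952 g
n(Zn) = 4.952 / 65.38 = 0.07574 mol; n(e⁻) = 2 × 0.07574 = 0.1515 mol
Q = 0.1515 × 96485 / 0.935 = 15630 C
t = 15630 / 0.222 = 70410 s = 1170 min

1170 min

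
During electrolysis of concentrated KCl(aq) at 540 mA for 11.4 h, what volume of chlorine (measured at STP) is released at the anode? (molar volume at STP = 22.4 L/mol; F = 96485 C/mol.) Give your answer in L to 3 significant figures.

Q = 0.540 A × 41040 s = 22160 C
n(e⁻) = 22160 / 96485 = 0.2297 mol
2Cl⁻ → Cl₂ + 2e⁻, so n(Cl₂) = 0.2297 / 2 = 0.1149 mol
V = 0.1149 × 22.4 = 2.574 L

2.57 L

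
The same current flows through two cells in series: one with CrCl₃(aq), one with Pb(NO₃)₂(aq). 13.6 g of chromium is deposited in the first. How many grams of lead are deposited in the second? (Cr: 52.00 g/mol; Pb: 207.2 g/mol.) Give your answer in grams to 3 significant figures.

n(Cr) = 13.6 / 52.00 = 0.2615 mol
Cr³⁺ + 3e⁻ → Cr, so n(e⁻) = 3 × 0.2615 = 0.7845 mol
Same current for the same time ⇒ same n(e⁻) = 0.7845 mol in both cells.
Pb²⁺ + 2e⁻ → Pb, so n(Pb) = 0.7845 / 2 = 0.3923 mol
m(Pb) = 0.3923 × 207.2 = 81.3 g

81.3 g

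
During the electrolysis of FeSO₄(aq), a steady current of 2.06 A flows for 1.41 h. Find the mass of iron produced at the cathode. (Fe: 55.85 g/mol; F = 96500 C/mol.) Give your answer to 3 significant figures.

Q = 2.06 A × 5076 s = 10460 C
Moles of electrons = 10460 / 96500 = 0.1084 mol
Fe²⁺ + 2e⁻ → Fe, so n(Fe) = 0.1084 / 2 = 0.05420 mol
m = 0.05420 × 55.85 = 3.03 g

3.03 g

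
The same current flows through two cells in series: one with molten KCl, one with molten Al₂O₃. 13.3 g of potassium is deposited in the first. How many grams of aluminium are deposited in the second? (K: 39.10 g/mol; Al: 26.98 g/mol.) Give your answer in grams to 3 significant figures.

n(K) = 13.3 / 39.10 = 0.3402 mol
K⁺ + e⁻ → K, so n(e⁻) = 0.3402 mol
Same current for the same time ⇒ same n(e⁻) = 0.3402 mol in both cells.
Al³⁺ + 3e⁻ → Al, so n(Al) = 0.3402 / 3 = 0.1134 mol
m(Al) = 0.1134 × 26.98 = 3.06 g

3.06 g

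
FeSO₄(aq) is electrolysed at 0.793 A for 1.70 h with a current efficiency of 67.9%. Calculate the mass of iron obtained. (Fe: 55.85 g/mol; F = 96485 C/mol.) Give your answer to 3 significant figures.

Q = 0.793 × 6120 = 4853 C
n(e⁻) = 4853 / 96485 = 0.05030 mol
Fe²⁺ + 2e⁻ → Fe, so theoretical m(Fe) = 0.02515 × 55.85 = 1.405 g
Actual mass = 67.9% × 1.405 = 0.954 g

0.954 g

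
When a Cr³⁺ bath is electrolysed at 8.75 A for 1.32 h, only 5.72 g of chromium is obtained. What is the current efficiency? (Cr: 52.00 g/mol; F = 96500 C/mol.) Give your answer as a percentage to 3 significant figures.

Q = 8.75 × 4752 = 41580 C
n(e⁻) = 41580 / 96500 = 0.4309 mol
Cr³⁺ + 3e⁻ → Cr, so theoretical n(Cr) = 0.1436 mol → 7.467 g
Efficiency = 5.72 / 7.467 = 0.7660 = 76.6%

76.6%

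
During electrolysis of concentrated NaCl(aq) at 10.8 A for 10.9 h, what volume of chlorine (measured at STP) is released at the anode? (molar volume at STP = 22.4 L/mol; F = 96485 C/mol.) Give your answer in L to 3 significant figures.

49.2 L

Charge passed = 10.8 × 39240 = 4.238×10^5 C
n(e⁻) = Q/F = 4.238×10^5/96485 = 4.392 mol
2Cl⁻ → Cl₂ + 2e⁻, so n(Cl₂) = 4.392 / 2 = 2.196 mol
V = 2.196 × 22.4 = 49.19 L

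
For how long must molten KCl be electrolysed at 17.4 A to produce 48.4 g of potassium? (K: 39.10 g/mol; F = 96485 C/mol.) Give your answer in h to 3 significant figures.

n(K) = 48.4 / 39.10 = 1.238 mol
K⁺ + e⁻ → K, so n(e⁻) = 1.238 mol
Q = 1.238 × 96485 = 1.194×10^5 C
t = Q / I = 1.194×10^5 / 17.4 = 6862 s = 1.91 h

1.91 h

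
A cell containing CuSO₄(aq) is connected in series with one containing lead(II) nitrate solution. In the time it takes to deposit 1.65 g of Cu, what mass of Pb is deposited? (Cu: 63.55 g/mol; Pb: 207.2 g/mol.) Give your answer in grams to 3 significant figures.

5.38 g

n(Cu) = 1.65 / 63.55 = 0.02596 mol
Cu²⁺ + 2e⁻ → Cu, so n(e⁻) = 2 × 0.02596 = 0.05192 mol
The cells are in series, so the same charge (and hence the same n(e⁻) = 0.05192 mol) passes through both.
Pb²⁺ + 2e⁻ → Pb, so n(Pb) = 0.05192 / 2 = 0.02596 mol
m(Pb) = 0.02596 × 207.2 = 5.38 g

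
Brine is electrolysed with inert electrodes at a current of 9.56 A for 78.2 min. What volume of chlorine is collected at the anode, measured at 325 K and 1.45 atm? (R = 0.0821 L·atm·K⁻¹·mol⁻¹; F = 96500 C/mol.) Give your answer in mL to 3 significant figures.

Q = 9.56 A × 4692 s = 44860 C
Moles of electrons = 44860 / 96500 = 0.4649 mol
2Cl⁻ → Cl₂ + 2e⁻, so n(Cl₂) = 0.4649 / 2 = 0.2325 mol
V = nRT/P = 0.2325 × 0.0821 × 325 / 1.45 = 4.278 L
= 4280 mL

4280 mL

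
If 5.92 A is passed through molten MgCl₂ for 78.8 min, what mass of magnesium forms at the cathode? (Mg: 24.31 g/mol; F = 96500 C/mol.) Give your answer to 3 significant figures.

3.53 g

Q = 5.92 A × 4728 s = 27990 C
n(e⁻) = Q/F = 27990/96500 = 0.2901 mol
Mg²⁺ + 2e⁻ → Mg, so n(Mg) = 0.2901 / 2 = 0.1451 mol
m = 0.1451 × 24.31 = 3.53 g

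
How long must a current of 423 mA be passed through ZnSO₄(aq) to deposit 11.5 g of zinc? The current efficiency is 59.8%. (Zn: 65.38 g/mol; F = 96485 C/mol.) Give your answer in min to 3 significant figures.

2240 min

n(Zn) = 11.5 / 65.38 = 0.1759 mol
Zn²⁺ + 2e⁻ → Zn, so n(e⁻) = 2 × 0.1759 = 0.3518 mol
Q = 0.3518 × 96485 / 0.598 = 56760 C
t = Q / I = 56760 / 0.423 = 1.342×10^5 s = 2240 min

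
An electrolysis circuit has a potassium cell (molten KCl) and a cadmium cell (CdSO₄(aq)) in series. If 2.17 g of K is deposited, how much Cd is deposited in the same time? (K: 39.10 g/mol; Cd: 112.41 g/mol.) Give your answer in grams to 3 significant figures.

n(K) = 2.17 / 39.10 = 0.05550 mol
K⁺ + e⁻ → K, so n(e⁻) = 0.05550 mol
Since the cells are in series, n(e⁻) in the Cd cell is also 0.05550 mol.
Cd²⁺ + 2e⁻ → Cd, so n(Cd) = 0.05550 / 2 = 0.02775 mol
m(Cd) = 0.02775 × 112.41 = 3.12 g

3.12 g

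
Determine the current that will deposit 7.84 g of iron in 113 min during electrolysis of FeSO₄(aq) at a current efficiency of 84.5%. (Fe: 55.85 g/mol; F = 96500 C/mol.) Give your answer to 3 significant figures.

n(Fe) = 7.84 / 55.85 = 0.1404 mol
Fe²⁺ + 2e⁻ → Fe, so n(e⁻) = 2 × 0.1404 = 0.2808 mol
Q = 0.2808 × 96500 / 0.845 = 32070 C
I = Q / t = 32070 / 6780 s = 4.73 A

4.73 A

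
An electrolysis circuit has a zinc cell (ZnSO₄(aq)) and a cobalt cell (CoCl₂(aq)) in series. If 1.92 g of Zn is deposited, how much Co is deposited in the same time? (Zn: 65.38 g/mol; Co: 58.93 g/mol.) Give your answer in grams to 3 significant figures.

1.73 g

n(Zn) = 1.92 / 65.38 = 0.02937 mol
Zn²⁺ + 2e⁻ → Zn, so n(e⁻) = 2 × 0.02937 = 0.05874 mol
The cells are in series, so the same charge (and hence the same n(e⁻) = 0.05874 mol) passes through both.
Co²⁺ + 2e⁻ → Co, so n(Co) = 0.05874 / 2 = 0.02937 mol
m(Co) = 0.02937 × 58.93 = 1.73 g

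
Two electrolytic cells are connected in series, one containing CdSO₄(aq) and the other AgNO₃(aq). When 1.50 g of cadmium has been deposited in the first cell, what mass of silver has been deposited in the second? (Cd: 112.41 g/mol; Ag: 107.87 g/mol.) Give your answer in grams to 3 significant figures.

n(Cd) = 1.50 / 112.41 = 0.01334 mol
Cd²⁺ + 2e⁻ → Cd, so n(e⁻) = 2 × 0.01334 = 0.02668 mol
In series, the same 0.02668 mol of electrons flows through the second cell.
Ag⁺ + e⁻ → Ag, so n(Ag) = 0.02668 mol
m(Ag) = 0.02668 × 107.87 = 2.88 g

2.88 g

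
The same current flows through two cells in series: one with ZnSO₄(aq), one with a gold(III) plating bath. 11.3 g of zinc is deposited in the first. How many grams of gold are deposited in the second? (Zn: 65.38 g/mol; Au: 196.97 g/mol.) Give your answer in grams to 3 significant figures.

22.7 g

n(Zn) = 11.3 / 65.38 = 0.1728 mol
Zn²⁺ + 2e⁻ → Zn, so n(e⁻) = 2 × 0.1728 = 0.3456 mol
The cells are in series, so the same charge (and hence the same n(e⁻) = 0.3456 mol) passes through both.
Au³⁺ + 3e⁻ → Au, so n(Au) = 0.3456 / 3 = 0.1152 mol
m(Au) = 0.1152 × 196.97 = 22.7 g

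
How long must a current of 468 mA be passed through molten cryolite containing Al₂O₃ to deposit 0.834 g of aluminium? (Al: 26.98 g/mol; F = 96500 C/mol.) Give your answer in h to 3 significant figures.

n(Al) = 0.834 / 26.98 = 0.03091 mol
Al³⁺ + 3e⁻ → Al, so n(e⁻) = 3 × 0.03091 = 0.09273 mol
Q = 0.09273 × 96500 = 8948 C
t = Q / I = 8948 / 0.468 = 19120 s = 5.31 h

5.31 h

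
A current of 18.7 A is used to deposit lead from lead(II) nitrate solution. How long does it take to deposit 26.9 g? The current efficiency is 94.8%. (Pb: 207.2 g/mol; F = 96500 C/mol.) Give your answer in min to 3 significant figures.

23.6 min

n(Pb) = 26.9 / 207.2 = 0.1298 mol
Pb²⁺ + 2e⁻ → Pb, so n(e⁻) = 2 × 0.1298 = 0.2596 mol
Q = 0.2596 × 96500 / 0.948 = 26430 C
t = Q / I = 26430 / 18.7 = 1413 s = 23.6 min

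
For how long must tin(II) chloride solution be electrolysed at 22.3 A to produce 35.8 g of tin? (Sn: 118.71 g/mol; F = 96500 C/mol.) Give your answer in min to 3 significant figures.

43.5 min

n(Sn) = 35.8 / 118.71 = 0.3016 mol
Sn²⁺ + 2e⁻ → Sn, so n(e⁻) = 2 × 0.3016 = 0.6032 mol
Q = 0.6032 × 96500 = 58210 C
t = Q / I = 58210 / 22.3 = 2610 s = 43.5 min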